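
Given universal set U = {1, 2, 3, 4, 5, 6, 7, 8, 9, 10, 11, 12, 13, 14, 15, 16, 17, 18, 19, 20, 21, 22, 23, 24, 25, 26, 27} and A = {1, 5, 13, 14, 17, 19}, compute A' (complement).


Universal set U = {1, 2, 3, 4, 5, 6, 7, 8, 9, 10, 11, 12, 13, 14, 15, 16, 17, 18, 19, 20, 21, 22, 23, 24, 25, 26, 27}
Set A = {1, 5, 13, 14, 17, 19}
A' = U \ A = elements in U but not in A
Checking each element of U:
1 (in A, exclude), 2 (not in A, include), 3 (not in A, include), 4 (not in A, include), 5 (in A, exclude), 6 (not in A, include), 7 (not in A, include), 8 (not in A, include), 9 (not in A, include), 10 (not in A, include), 11 (not in A, include), 12 (not in A, include), 13 (in A, exclude), 14 (in A, exclude), 15 (not in A, include), 16 (not in A, include), 17 (in A, exclude), 18 (not in A, include), 19 (in A, exclude), 20 (not in A, include), 21 (not in A, include), 22 (not in A, include), 23 (not in A, include), 24 (not in A, include), 25 (not in A, include), 26 (not in A, include), 27 (not in A, include)
A' = {2, 3, 4, 6, 7, 8, 9, 10, 11, 12, 15, 16, 18, 20, 21, 22, 23, 24, 25, 26, 27}

{2, 3, 4, 6, 7, 8, 9, 10, 11, 12, 15, 16, 18, 20, 21, 22, 23, 24, 25, 26, 27}


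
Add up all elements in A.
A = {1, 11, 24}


Set A = {1, 11, 24}
Sum = 1 + 11 + 24 = 36

36


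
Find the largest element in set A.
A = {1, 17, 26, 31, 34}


Set A = {1, 17, 26, 31, 34}
Elements in ascending order: 1, 17, 26, 31, 34
The largest element is 34.

34


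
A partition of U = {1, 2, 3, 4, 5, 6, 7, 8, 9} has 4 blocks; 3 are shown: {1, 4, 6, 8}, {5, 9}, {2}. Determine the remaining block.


U = {1, 2, 3, 4, 5, 6, 7, 8, 9}
Shown blocks: {1, 4, 6, 8}, {5, 9}, {2}
A partition's blocks are pairwise disjoint and cover U, so the missing block = U \ (union of shown blocks).
Union of shown blocks: {1, 2, 4, 5, 6, 8, 9}
Missing block = U \ (union) = {3, 7}

{3, 7}


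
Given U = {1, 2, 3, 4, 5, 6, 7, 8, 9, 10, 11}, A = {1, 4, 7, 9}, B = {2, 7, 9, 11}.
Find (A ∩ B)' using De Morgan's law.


U = {1, 2, 3, 4, 5, 6, 7, 8, 9, 10, 11}
A = {1, 4, 7, 9}, B = {2, 7, 9, 11}
A ∩ B = {7, 9}
(A ∩ B)' = U \ (A ∩ B) = {1, 2, 3, 4, 5, 6, 8, 10, 11}
Verification via A' ∪ B': A' = {2, 3, 5, 6, 8, 10, 11}, B' = {1, 3, 4, 5, 6, 8, 10}
A' ∪ B' = {1, 2, 3, 4, 5, 6, 8, 10, 11} ✓

{1, 2, 3, 4, 5, 6, 8, 10, 11}


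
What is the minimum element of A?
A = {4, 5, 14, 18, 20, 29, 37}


Set A = {4, 5, 14, 18, 20, 29, 37}
Elements in ascending order: 4, 5, 14, 18, 20, 29, 37
The smallest element is 4.

4


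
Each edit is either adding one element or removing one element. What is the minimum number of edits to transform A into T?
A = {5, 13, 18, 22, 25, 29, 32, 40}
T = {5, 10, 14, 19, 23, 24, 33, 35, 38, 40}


Set A = {5, 13, 18, 22, 25, 29, 32, 40}
Set T = {5, 10, 14, 19, 23, 24, 33, 35, 38, 40}
Elements to remove from A (in A, not in T): {13, 18, 22, 25, 29, 32} → 6 removals
Elements to add to A (in T, not in A): {10, 14, 19, 23, 24, 33, 35, 38} → 8 additions
Total edits = 6 + 8 = 14

14


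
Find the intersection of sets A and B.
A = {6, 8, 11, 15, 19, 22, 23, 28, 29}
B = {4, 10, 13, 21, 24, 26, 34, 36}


Set A = {6, 8, 11, 15, 19, 22, 23, 28, 29}
Set B = {4, 10, 13, 21, 24, 26, 34, 36}
A ∩ B includes only elements in both sets.
Check each element of A against B:
6 ✗, 8 ✗, 11 ✗, 15 ✗, 19 ✗, 22 ✗, 23 ✗, 28 ✗, 29 ✗
A ∩ B = {}

{}


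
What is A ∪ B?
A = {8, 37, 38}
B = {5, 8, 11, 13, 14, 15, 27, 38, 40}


Set A = {8, 37, 38}
Set B = {5, 8, 11, 13, 14, 15, 27, 38, 40}
A ∪ B includes all elements in either set.
Elements from A: {8, 37, 38}
Elements from B not already included: {5, 11, 13, 14, 15, 27, 40}
A ∪ B = {5, 8, 11, 13, 14, 15, 27, 37, 38, 40}

{5, 8, 11, 13, 14, 15, 27, 37, 38, 40}


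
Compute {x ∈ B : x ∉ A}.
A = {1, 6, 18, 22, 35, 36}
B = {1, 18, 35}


Set A = {1, 6, 18, 22, 35, 36}
Set B = {1, 18, 35}
Check each element of B against A:
1 ∈ A, 18 ∈ A, 35 ∈ A
Elements of B not in A: {}

{}


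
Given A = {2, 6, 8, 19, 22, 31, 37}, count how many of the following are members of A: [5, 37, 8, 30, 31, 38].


Set A = {2, 6, 8, 19, 22, 31, 37}
Candidates: [5, 37, 8, 30, 31, 38]
Check each candidate:
5 ∉ A, 37 ∈ A, 8 ∈ A, 30 ∉ A, 31 ∈ A, 38 ∉ A
Count of candidates in A: 3

3


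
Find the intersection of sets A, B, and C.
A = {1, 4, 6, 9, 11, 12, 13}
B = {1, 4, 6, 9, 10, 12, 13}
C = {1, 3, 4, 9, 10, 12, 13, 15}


Set A = {1, 4, 6, 9, 11, 12, 13}
Set B = {1, 4, 6, 9, 10, 12, 13}
Set C = {1, 3, 4, 9, 10, 12, 13, 15}
First, A ∩ B = {1, 4, 6, 9, 12, 13}
Then, (A ∩ B) ∩ C = {1, 4, 9, 12, 13}

{1, 4, 9, 12, 13}


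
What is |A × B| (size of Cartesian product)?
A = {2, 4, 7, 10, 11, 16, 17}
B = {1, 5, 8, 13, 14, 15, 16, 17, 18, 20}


Set A = {2, 4, 7, 10, 11, 16, 17} has 7 elements.
Set B = {1, 5, 8, 13, 14, 15, 16, 17, 18, 20} has 10 elements.
|A × B| = |A| × |B| = 7 × 10 = 70

70


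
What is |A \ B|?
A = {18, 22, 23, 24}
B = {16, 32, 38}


Set A = {18, 22, 23, 24}
Set B = {16, 32, 38}
A \ B = {18, 22, 23, 24}
|A \ B| = 4

4


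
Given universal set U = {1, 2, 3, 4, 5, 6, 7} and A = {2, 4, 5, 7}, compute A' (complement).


Universal set U = {1, 2, 3, 4, 5, 6, 7}
Set A = {2, 4, 5, 7}
A' = U \ A = elements in U but not in A
Checking each element of U:
1 (not in A, include), 2 (in A, exclude), 3 (not in A, include), 4 (in A, exclude), 5 (in A, exclude), 6 (not in A, include), 7 (in A, exclude)
A' = {1, 3, 6}

{1, 3, 6}


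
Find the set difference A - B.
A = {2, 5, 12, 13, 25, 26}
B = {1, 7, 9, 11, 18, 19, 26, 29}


Set A = {2, 5, 12, 13, 25, 26}
Set B = {1, 7, 9, 11, 18, 19, 26, 29}
A \ B includes elements in A that are not in B.
Check each element of A:
2 (not in B, keep), 5 (not in B, keep), 12 (not in B, keep), 13 (not in B, keep), 25 (not in B, keep), 26 (in B, remove)
A \ B = {2, 5, 12, 13, 25}

{2, 5, 12, 13, 25}


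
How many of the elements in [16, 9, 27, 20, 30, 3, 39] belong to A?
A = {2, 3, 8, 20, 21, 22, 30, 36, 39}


Set A = {2, 3, 8, 20, 21, 22, 30, 36, 39}
Candidates: [16, 9, 27, 20, 30, 3, 39]
Check each candidate:
16 ∉ A, 9 ∉ A, 27 ∉ A, 20 ∈ A, 30 ∈ A, 3 ∈ A, 39 ∈ A
Count of candidates in A: 4

4


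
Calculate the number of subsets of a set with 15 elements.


The set has 15 elements.
The power set contains all possible subsets.
|P(A)| = 2^|A| = 2^15 = 32768

32768


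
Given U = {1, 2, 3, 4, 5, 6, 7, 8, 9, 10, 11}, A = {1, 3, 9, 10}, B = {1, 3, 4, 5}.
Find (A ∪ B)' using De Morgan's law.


U = {1, 2, 3, 4, 5, 6, 7, 8, 9, 10, 11}
A = {1, 3, 9, 10}, B = {1, 3, 4, 5}
A ∪ B = {1, 3, 4, 5, 9, 10}
(A ∪ B)' = U \ (A ∪ B) = {2, 6, 7, 8, 11}
Verification via A' ∩ B': A' = {2, 4, 5, 6, 7, 8, 11}, B' = {2, 6, 7, 8, 9, 10, 11}
A' ∩ B' = {2, 6, 7, 8, 11} ✓

{2, 6, 7, 8, 11}


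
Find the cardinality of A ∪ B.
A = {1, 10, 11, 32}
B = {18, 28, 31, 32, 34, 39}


Set A = {1, 10, 11, 32}, |A| = 4
Set B = {18, 28, 31, 32, 34, 39}, |B| = 6
A ∩ B = {32}, |A ∩ B| = 1
|A ∪ B| = |A| + |B| - |A ∩ B| = 4 + 6 - 1 = 9

9


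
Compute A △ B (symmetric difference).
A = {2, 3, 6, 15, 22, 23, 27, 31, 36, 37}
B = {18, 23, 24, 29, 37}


Set A = {2, 3, 6, 15, 22, 23, 27, 31, 36, 37}
Set B = {18, 23, 24, 29, 37}
A △ B = (A \ B) ∪ (B \ A)
Elements in A but not B: {2, 3, 6, 15, 22, 27, 31, 36}
Elements in B but not A: {18, 24, 29}
A △ B = {2, 3, 6, 15, 18, 22, 24, 27, 29, 31, 36}

{2, 3, 6, 15, 18, 22, 24, 27, 29, 31, 36}


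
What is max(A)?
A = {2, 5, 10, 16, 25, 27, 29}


Set A = {2, 5, 10, 16, 25, 27, 29}
Elements in ascending order: 2, 5, 10, 16, 25, 27, 29
The largest element is 29.

29


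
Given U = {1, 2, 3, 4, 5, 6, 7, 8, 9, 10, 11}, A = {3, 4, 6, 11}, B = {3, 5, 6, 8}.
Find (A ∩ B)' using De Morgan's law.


U = {1, 2, 3, 4, 5, 6, 7, 8, 9, 10, 11}
A = {3, 4, 6, 11}, B = {3, 5, 6, 8}
A ∩ B = {3, 6}
(A ∩ B)' = U \ (A ∩ B) = {1, 2, 4, 5, 7, 8, 9, 10, 11}
Verification via A' ∪ B': A' = {1, 2, 5, 7, 8, 9, 10}, B' = {1, 2, 4, 7, 9, 10, 11}
A' ∪ B' = {1, 2, 4, 5, 7, 8, 9, 10, 11} ✓

{1, 2, 4, 5, 7, 8, 9, 10, 11}


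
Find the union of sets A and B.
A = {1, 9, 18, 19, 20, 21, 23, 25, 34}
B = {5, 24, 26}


Set A = {1, 9, 18, 19, 20, 21, 23, 25, 34}
Set B = {5, 24, 26}
A ∪ B includes all elements in either set.
Elements from A: {1, 9, 18, 19, 20, 21, 23, 25, 34}
Elements from B not already included: {5, 24, 26}
A ∪ B = {1, 5, 9, 18, 19, 20, 21, 23, 24, 25, 26, 34}

{1, 5, 9, 18, 19, 20, 21, 23, 24, 25, 26, 34}


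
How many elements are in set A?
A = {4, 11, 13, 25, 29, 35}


Set A = {4, 11, 13, 25, 29, 35}
Listing elements: 4, 11, 13, 25, 29, 35
Counting: 6 elements
|A| = 6

6


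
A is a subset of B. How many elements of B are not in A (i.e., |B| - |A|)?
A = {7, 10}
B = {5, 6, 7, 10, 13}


Set A = {7, 10}, |A| = 2
Set B = {5, 6, 7, 10, 13}, |B| = 5
Since A ⊆ B: B \ A = {5, 6, 13}
|B| - |A| = 5 - 2 = 3

3


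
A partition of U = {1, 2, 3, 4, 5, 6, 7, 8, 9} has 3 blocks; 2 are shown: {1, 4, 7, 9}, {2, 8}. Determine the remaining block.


U = {1, 2, 3, 4, 5, 6, 7, 8, 9}
Shown blocks: {1, 4, 7, 9}, {2, 8}
A partition's blocks are pairwise disjoint and cover U, so the missing block = U \ (union of shown blocks).
Union of shown blocks: {1, 2, 4, 7, 8, 9}
Missing block = U \ (union) = {3, 5, 6}

{3, 5, 6}


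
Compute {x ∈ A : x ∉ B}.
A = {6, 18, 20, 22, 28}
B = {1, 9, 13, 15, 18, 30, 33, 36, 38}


Set A = {6, 18, 20, 22, 28}
Set B = {1, 9, 13, 15, 18, 30, 33, 36, 38}
Check each element of A against B:
6 ∉ B (include), 18 ∈ B, 20 ∉ B (include), 22 ∉ B (include), 28 ∉ B (include)
Elements of A not in B: {6, 20, 22, 28}

{6, 20, 22, 28}


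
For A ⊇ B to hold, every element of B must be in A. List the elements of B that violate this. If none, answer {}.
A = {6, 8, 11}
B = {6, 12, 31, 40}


Set A = {6, 8, 11}
Set B = {6, 12, 31, 40}
Check each element of B against A:
6 ∈ A, 12 ∉ A (include), 31 ∉ A (include), 40 ∉ A (include)
Elements of B not in A: {12, 31, 40}

{12, 31, 40}


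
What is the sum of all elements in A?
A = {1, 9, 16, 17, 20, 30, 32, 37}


Set A = {1, 9, 16, 17, 20, 30, 32, 37}
Sum = 1 + 9 + 16 + 17 + 20 + 30 + 32 + 37 = 162

162


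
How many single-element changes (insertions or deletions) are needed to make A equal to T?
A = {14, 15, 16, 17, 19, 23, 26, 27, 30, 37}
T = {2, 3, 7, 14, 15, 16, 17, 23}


Set A = {14, 15, 16, 17, 19, 23, 26, 27, 30, 37}
Set T = {2, 3, 7, 14, 15, 16, 17, 23}
Elements to remove from A (in A, not in T): {19, 26, 27, 30, 37} → 5 removals
Elements to add to A (in T, not in A): {2, 3, 7} → 3 additions
Total edits = 5 + 3 = 8

8


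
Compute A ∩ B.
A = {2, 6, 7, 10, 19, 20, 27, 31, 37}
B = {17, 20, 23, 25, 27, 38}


Set A = {2, 6, 7, 10, 19, 20, 27, 31, 37}
Set B = {17, 20, 23, 25, 27, 38}
A ∩ B includes only elements in both sets.
Check each element of A against B:
2 ✗, 6 ✗, 7 ✗, 10 ✗, 19 ✗, 20 ✓, 27 ✓, 31 ✗, 37 ✗
A ∩ B = {20, 27}

{20, 27}


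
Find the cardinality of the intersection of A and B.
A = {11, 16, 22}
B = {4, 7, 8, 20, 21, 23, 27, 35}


Set A = {11, 16, 22}
Set B = {4, 7, 8, 20, 21, 23, 27, 35}
A ∩ B = {}
|A ∩ B| = 0

0


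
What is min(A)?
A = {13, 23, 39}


Set A = {13, 23, 39}
Elements in ascending order: 13, 23, 39
The smallest element is 13.

13


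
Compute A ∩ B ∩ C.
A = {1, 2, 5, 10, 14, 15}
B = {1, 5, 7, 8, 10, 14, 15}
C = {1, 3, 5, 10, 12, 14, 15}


Set A = {1, 2, 5, 10, 14, 15}
Set B = {1, 5, 7, 8, 10, 14, 15}
Set C = {1, 3, 5, 10, 12, 14, 15}
First, A ∩ B = {1, 5, 10, 14, 15}
Then, (A ∩ B) ∩ C = {1, 5, 10, 14, 15}

{1, 5, 10, 14, 15}


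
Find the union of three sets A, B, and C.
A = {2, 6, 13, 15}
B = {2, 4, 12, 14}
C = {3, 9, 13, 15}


Set A = {2, 6, 13, 15}
Set B = {2, 4, 12, 14}
Set C = {3, 9, 13, 15}
First, A ∪ B = {2, 4, 6, 12, 13, 14, 15}
Then, (A ∪ B) ∪ C = {2, 3, 4, 6, 9, 12, 13, 14, 15}

{2, 3, 4, 6, 9, 12, 13, 14, 15}


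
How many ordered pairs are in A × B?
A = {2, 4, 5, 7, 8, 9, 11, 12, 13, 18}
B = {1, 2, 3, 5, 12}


Set A = {2, 4, 5, 7, 8, 9, 11, 12, 13, 18} has 10 elements.
Set B = {1, 2, 3, 5, 12} has 5 elements.
|A × B| = |A| × |B| = 10 × 5 = 50

50


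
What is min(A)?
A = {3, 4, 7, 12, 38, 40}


Set A = {3, 4, 7, 12, 38, 40}
Elements in ascending order: 3, 4, 7, 12, 38, 40
The smallest element is 3.

3


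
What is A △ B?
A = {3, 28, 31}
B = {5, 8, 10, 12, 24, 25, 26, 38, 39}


Set A = {3, 28, 31}
Set B = {5, 8, 10, 12, 24, 25, 26, 38, 39}
A △ B = (A \ B) ∪ (B \ A)
Elements in A but not B: {3, 28, 31}
Elements in B but not A: {5, 8, 10, 12, 24, 25, 26, 38, 39}
A △ B = {3, 5, 8, 10, 12, 24, 25, 26, 28, 31, 38, 39}

{3, 5, 8, 10, 12, 24, 25, 26, 28, 31, 38, 39}


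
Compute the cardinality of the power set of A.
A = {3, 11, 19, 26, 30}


Set A = {3, 11, 19, 26, 30}
|A| = 5
The power set P(A) contains all subsets of A.
|P(A)| = 2^|A| = 2^5 = 32

32


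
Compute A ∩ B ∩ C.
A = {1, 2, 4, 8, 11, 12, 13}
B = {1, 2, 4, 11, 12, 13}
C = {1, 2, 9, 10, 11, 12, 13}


Set A = {1, 2, 4, 8, 11, 12, 13}
Set B = {1, 2, 4, 11, 12, 13}
Set C = {1, 2, 9, 10, 11, 12, 13}
First, A ∩ B = {1, 2, 4, 11, 12, 13}
Then, (A ∩ B) ∩ C = {1, 2, 11, 12, 13}

{1, 2, 11, 12, 13}


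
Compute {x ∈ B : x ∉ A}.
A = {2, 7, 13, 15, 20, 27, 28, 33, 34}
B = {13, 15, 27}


Set A = {2, 7, 13, 15, 20, 27, 28, 33, 34}
Set B = {13, 15, 27}
Check each element of B against A:
13 ∈ A, 15 ∈ A, 27 ∈ A
Elements of B not in A: {}

{}


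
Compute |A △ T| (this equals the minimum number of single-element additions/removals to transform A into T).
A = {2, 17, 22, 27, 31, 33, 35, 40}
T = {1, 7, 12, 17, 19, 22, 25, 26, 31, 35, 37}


Set A = {2, 17, 22, 27, 31, 33, 35, 40}
Set T = {1, 7, 12, 17, 19, 22, 25, 26, 31, 35, 37}
Elements to remove from A (in A, not in T): {2, 27, 33, 40} → 4 removals
Elements to add to A (in T, not in A): {1, 7, 12, 19, 25, 26, 37} → 7 additions
Total edits = 4 + 7 = 11

11


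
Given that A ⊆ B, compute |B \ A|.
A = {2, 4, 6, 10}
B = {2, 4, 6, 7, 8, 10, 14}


Set A = {2, 4, 6, 10}, |A| = 4
Set B = {2, 4, 6, 7, 8, 10, 14}, |B| = 7
Since A ⊆ B: B \ A = {7, 8, 14}
|B| - |A| = 7 - 4 = 3

3


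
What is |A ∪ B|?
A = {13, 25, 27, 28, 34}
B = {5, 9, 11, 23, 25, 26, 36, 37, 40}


Set A = {13, 25, 27, 28, 34}, |A| = 5
Set B = {5, 9, 11, 23, 25, 26, 36, 37, 40}, |B| = 9
A ∩ B = {25}, |A ∩ B| = 1
|A ∪ B| = |A| + |B| - |A ∩ B| = 5 + 9 - 1 = 13

13


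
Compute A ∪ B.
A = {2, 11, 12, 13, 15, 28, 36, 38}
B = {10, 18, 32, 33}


Set A = {2, 11, 12, 13, 15, 28, 36, 38}
Set B = {10, 18, 32, 33}
A ∪ B includes all elements in either set.
Elements from A: {2, 11, 12, 13, 15, 28, 36, 38}
Elements from B not already included: {10, 18, 32, 33}
A ∪ B = {2, 10, 11, 12, 13, 15, 18, 28, 32, 33, 36, 38}

{2, 10, 11, 12, 13, 15, 18, 28, 32, 33, 36, 38}


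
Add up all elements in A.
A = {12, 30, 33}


Set A = {12, 30, 33}
Sum = 12 + 30 + 33 = 75

75


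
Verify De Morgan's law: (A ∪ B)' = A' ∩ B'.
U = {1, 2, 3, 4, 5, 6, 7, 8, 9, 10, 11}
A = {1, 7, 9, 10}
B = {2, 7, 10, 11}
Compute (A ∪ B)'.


U = {1, 2, 3, 4, 5, 6, 7, 8, 9, 10, 11}
A = {1, 7, 9, 10}, B = {2, 7, 10, 11}
A ∪ B = {1, 2, 7, 9, 10, 11}
(A ∪ B)' = U \ (A ∪ B) = {3, 4, 5, 6, 8}
Verification via A' ∩ B': A' = {2, 3, 4, 5, 6, 8, 11}, B' = {1, 3, 4, 5, 6, 8, 9}
A' ∩ B' = {3, 4, 5, 6, 8} ✓

{3, 4, 5, 6, 8}


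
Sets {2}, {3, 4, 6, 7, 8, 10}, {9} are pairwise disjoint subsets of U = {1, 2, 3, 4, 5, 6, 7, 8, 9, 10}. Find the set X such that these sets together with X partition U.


U = {1, 2, 3, 4, 5, 6, 7, 8, 9, 10}
Shown blocks: {2}, {3, 4, 6, 7, 8, 10}, {9}
A partition's blocks are pairwise disjoint and cover U, so the missing block = U \ (union of shown blocks).
Union of shown blocks: {2, 3, 4, 6, 7, 8, 9, 10}
Missing block = U \ (union) = {1, 5}

{1, 5}


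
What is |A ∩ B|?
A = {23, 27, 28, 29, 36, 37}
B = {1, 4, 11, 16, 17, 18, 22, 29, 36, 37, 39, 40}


Set A = {23, 27, 28, 29, 36, 37}
Set B = {1, 4, 11, 16, 17, 18, 22, 29, 36, 37, 39, 40}
A ∩ B = {29, 36, 37}
|A ∩ B| = 3

3


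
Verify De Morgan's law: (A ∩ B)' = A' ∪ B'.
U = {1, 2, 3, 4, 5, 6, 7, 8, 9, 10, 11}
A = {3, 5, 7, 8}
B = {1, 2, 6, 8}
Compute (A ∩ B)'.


U = {1, 2, 3, 4, 5, 6, 7, 8, 9, 10, 11}
A = {3, 5, 7, 8}, B = {1, 2, 6, 8}
A ∩ B = {8}
(A ∩ B)' = U \ (A ∩ B) = {1, 2, 3, 4, 5, 6, 7, 9, 10, 11}
Verification via A' ∪ B': A' = {1, 2, 4, 6, 9, 10, 11}, B' = {3, 4, 5, 7, 9, 10, 11}
A' ∪ B' = {1, 2, 3, 4, 5, 6, 7, 9, 10, 11} ✓

{1, 2, 3, 4, 5, 6, 7, 9, 10, 11}


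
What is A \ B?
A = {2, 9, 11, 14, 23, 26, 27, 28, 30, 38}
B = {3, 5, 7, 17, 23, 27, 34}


Set A = {2, 9, 11, 14, 23, 26, 27, 28, 30, 38}
Set B = {3, 5, 7, 17, 23, 27, 34}
A \ B includes elements in A that are not in B.
Check each element of A:
2 (not in B, keep), 9 (not in B, keep), 11 (not in B, keep), 14 (not in B, keep), 23 (in B, remove), 26 (not in B, keep), 27 (in B, remove), 28 (not in B, keep), 30 (not in B, keep), 38 (not in B, keep)
A \ B = {2, 9, 11, 14, 26, 28, 30, 38}

{2, 9, 11, 14, 26, 28, 30, 38}


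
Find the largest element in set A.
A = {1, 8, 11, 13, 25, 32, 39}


Set A = {1, 8, 11, 13, 25, 32, 39}
Elements in ascending order: 1, 8, 11, 13, 25, 32, 39
The largest element is 39.

39


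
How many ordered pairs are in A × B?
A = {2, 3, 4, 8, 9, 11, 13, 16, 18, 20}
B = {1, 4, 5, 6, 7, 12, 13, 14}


Set A = {2, 3, 4, 8, 9, 11, 13, 16, 18, 20} has 10 elements.
Set B = {1, 4, 5, 6, 7, 12, 13, 14} has 8 elements.
|A × B| = |A| × |B| = 10 × 8 = 80

80


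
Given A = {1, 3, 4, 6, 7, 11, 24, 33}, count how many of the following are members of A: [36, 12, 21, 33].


Set A = {1, 3, 4, 6, 7, 11, 24, 33}
Candidates: [36, 12, 21, 33]
Check each candidate:
36 ∉ A, 12 ∉ A, 21 ∉ A, 33 ∈ A
Count of candidates in A: 1

1


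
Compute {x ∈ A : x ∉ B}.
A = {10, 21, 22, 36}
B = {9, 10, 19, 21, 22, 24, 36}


Set A = {10, 21, 22, 36}
Set B = {9, 10, 19, 21, 22, 24, 36}
Check each element of A against B:
10 ∈ B, 21 ∈ B, 22 ∈ B, 36 ∈ B
Elements of A not in B: {}

{}


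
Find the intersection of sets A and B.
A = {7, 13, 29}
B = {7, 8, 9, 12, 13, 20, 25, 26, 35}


Set A = {7, 13, 29}
Set B = {7, 8, 9, 12, 13, 20, 25, 26, 35}
A ∩ B includes only elements in both sets.
Check each element of A against B:
7 ✓, 13 ✓, 29 ✗
A ∩ B = {7, 13}

{7, 13}


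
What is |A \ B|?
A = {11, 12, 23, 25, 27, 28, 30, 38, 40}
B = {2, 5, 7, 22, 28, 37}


Set A = {11, 12, 23, 25, 27, 28, 30, 38, 40}
Set B = {2, 5, 7, 22, 28, 37}
A \ B = {11, 12, 23, 25, 27, 30, 38, 40}
|A \ B| = 8

8


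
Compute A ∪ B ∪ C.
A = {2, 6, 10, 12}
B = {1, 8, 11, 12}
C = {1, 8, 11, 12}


Set A = {2, 6, 10, 12}
Set B = {1, 8, 11, 12}
Set C = {1, 8, 11, 12}
First, A ∪ B = {1, 2, 6, 8, 10, 11, 12}
Then, (A ∪ B) ∪ C = {1, 2, 6, 8, 10, 11, 12}

{1, 2, 6, 8, 10, 11, 12}


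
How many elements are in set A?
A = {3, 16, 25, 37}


Set A = {3, 16, 25, 37}
Listing elements: 3, 16, 25, 37
Counting: 4 elements
|A| = 4

4


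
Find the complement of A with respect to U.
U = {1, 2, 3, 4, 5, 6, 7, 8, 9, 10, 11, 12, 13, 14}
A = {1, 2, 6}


Universal set U = {1, 2, 3, 4, 5, 6, 7, 8, 9, 10, 11, 12, 13, 14}
Set A = {1, 2, 6}
A' = U \ A = elements in U but not in A
Checking each element of U:
1 (in A, exclude), 2 (in A, exclude), 3 (not in A, include), 4 (not in A, include), 5 (not in A, include), 6 (in A, exclude), 7 (not in A, include), 8 (not in A, include), 9 (not in A, include), 10 (not in A, include), 11 (not in A, include), 12 (not in A, include), 13 (not in A, include), 14 (not in A, include)
A' = {3, 4, 5, 7, 8, 9, 10, 11, 12, 13, 14}

{3, 4, 5, 7, 8, 9, 10, 11, 12, 13, 14}


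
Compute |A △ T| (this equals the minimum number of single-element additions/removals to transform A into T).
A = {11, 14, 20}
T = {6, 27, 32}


Set A = {11, 14, 20}
Set T = {6, 27, 32}
Elements to remove from A (in A, not in T): {11, 14, 20} → 3 removals
Elements to add to A (in T, not in A): {6, 27, 32} → 3 additions
Total edits = 3 + 3 = 6

6


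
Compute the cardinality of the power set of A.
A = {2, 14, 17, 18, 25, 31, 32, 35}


Set A = {2, 14, 17, 18, 25, 31, 32, 35}
|A| = 8
The power set P(A) contains all subsets of A.
|P(A)| = 2^|A| = 2^8 = 256

256


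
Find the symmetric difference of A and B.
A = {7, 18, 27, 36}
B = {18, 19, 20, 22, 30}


Set A = {7, 18, 27, 36}
Set B = {18, 19, 20, 22, 30}
A △ B = (A \ B) ∪ (B \ A)
Elements in A but not B: {7, 27, 36}
Elements in B but not A: {19, 20, 22, 30}
A △ B = {7, 19, 20, 22, 27, 30, 36}

{7, 19, 20, 22, 27, 30, 36}


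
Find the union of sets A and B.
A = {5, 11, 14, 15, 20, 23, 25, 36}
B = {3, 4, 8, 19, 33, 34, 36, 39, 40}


Set A = {5, 11, 14, 15, 20, 23, 25, 36}
Set B = {3, 4, 8, 19, 33, 34, 36, 39, 40}
A ∪ B includes all elements in either set.
Elements from A: {5, 11, 14, 15, 20, 23, 25, 36}
Elements from B not already included: {3, 4, 8, 19, 33, 34, 39, 40}
A ∪ B = {3, 4, 5, 8, 11, 14, 15, 19, 20, 23, 25, 33, 34, 36, 39, 40}

{3, 4, 5, 8, 11, 14, 15, 19, 20, 23, 25, 33, 34, 36, 39, 40}


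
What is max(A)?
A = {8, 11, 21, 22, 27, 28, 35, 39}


Set A = {8, 11, 21, 22, 27, 28, 35, 39}
Elements in ascending order: 8, 11, 21, 22, 27, 28, 35, 39
The largest element is 39.

39


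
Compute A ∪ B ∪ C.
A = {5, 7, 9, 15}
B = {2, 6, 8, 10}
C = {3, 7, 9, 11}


Set A = {5, 7, 9, 15}
Set B = {2, 6, 8, 10}
Set C = {3, 7, 9, 11}
First, A ∪ B = {2, 5, 6, 7, 8, 9, 10, 15}
Then, (A ∪ B) ∪ C = {2, 3, 5, 6, 7, 8, 9, 10, 11, 15}

{2, 3, 5, 6, 7, 8, 9, 10, 11, 15}


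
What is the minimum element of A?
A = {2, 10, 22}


Set A = {2, 10, 22}
Elements in ascending order: 2, 10, 22
The smallest element is 2.

2


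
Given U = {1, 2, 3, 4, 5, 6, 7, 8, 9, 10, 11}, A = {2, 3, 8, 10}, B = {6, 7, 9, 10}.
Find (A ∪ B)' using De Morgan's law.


U = {1, 2, 3, 4, 5, 6, 7, 8, 9, 10, 11}
A = {2, 3, 8, 10}, B = {6, 7, 9, 10}
A ∪ B = {2, 3, 6, 7, 8, 9, 10}
(A ∪ B)' = U \ (A ∪ B) = {1, 4, 5, 11}
Verification via A' ∩ B': A' = {1, 4, 5, 6, 7, 9, 11}, B' = {1, 2, 3, 4, 5, 8, 11}
A' ∩ B' = {1, 4, 5, 11} ✓

{1, 4, 5, 11}


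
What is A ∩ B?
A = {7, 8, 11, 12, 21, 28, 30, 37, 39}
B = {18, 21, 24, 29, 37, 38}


Set A = {7, 8, 11, 12, 21, 28, 30, 37, 39}
Set B = {18, 21, 24, 29, 37, 38}
A ∩ B includes only elements in both sets.
Check each element of A against B:
7 ✗, 8 ✗, 11 ✗, 12 ✗, 21 ✓, 28 ✗, 30 ✗, 37 ✓, 39 ✗
A ∩ B = {21, 37}

{21, 37}


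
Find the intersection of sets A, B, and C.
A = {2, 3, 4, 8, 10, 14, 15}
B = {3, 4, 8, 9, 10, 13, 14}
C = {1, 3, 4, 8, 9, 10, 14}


Set A = {2, 3, 4, 8, 10, 14, 15}
Set B = {3, 4, 8, 9, 10, 13, 14}
Set C = {1, 3, 4, 8, 9, 10, 14}
First, A ∩ B = {3, 4, 8, 10, 14}
Then, (A ∩ B) ∩ C = {3, 4, 8, 10, 14}

{3, 4, 8, 10, 14}


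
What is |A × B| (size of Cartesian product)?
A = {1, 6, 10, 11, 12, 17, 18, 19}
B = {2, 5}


Set A = {1, 6, 10, 11, 12, 17, 18, 19} has 8 elements.
Set B = {2, 5} has 2 elements.
|A × B| = |A| × |B| = 8 × 2 = 16

16


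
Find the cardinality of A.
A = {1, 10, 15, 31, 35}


Set A = {1, 10, 15, 31, 35}
Listing elements: 1, 10, 15, 31, 35
Counting: 5 elements
|A| = 5

5


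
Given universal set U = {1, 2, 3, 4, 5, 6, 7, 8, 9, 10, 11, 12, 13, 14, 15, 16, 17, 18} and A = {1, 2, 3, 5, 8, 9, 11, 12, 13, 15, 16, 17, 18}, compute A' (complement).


Universal set U = {1, 2, 3, 4, 5, 6, 7, 8, 9, 10, 11, 12, 13, 14, 15, 16, 17, 18}
Set A = {1, 2, 3, 5, 8, 9, 11, 12, 13, 15, 16, 17, 18}
A' = U \ A = elements in U but not in A
Checking each element of U:
1 (in A, exclude), 2 (in A, exclude), 3 (in A, exclude), 4 (not in A, include), 5 (in A, exclude), 6 (not in A, include), 7 (not in A, include), 8 (in A, exclude), 9 (in A, exclude), 10 (not in A, include), 11 (in A, exclude), 12 (in A, exclude), 13 (in A, exclude), 14 (not in A, include), 15 (in A, exclude), 16 (in A, exclude), 17 (in A, exclude), 18 (in A, exclude)
A' = {4, 6, 7, 10, 14}

{4, 6, 7, 10, 14}


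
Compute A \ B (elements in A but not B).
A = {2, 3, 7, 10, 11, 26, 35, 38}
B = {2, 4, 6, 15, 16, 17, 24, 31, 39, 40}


Set A = {2, 3, 7, 10, 11, 26, 35, 38}
Set B = {2, 4, 6, 15, 16, 17, 24, 31, 39, 40}
A \ B includes elements in A that are not in B.
Check each element of A:
2 (in B, remove), 3 (not in B, keep), 7 (not in B, keep), 10 (not in B, keep), 11 (not in B, keep), 26 (not in B, keep), 35 (not in B, keep), 38 (not in B, keep)
A \ B = {3, 7, 10, 11, 26, 35, 38}

{3, 7, 10, 11, 26, 35, 38}


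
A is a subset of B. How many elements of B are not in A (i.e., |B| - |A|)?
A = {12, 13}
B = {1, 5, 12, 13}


Set A = {12, 13}, |A| = 2
Set B = {1, 5, 12, 13}, |B| = 4
Since A ⊆ B: B \ A = {1, 5}
|B| - |A| = 4 - 2 = 2

2


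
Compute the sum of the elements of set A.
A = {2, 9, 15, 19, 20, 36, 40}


Set A = {2, 9, 15, 19, 20, 36, 40}
Sum = 2 + 9 + 15 + 19 + 20 + 36 + 40 = 141

141


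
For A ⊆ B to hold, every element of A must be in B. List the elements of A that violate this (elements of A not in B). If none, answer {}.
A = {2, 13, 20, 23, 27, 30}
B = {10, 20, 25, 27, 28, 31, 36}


Set A = {2, 13, 20, 23, 27, 30}
Set B = {10, 20, 25, 27, 28, 31, 36}
Check each element of A against B:
2 ∉ B (include), 13 ∉ B (include), 20 ∈ B, 23 ∉ B (include), 27 ∈ B, 30 ∉ B (include)
Elements of A not in B: {2, 13, 23, 30}

{2, 13, 23, 30}


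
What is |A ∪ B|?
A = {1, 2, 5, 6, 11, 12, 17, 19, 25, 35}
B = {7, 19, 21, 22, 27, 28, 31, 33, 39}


Set A = {1, 2, 5, 6, 11, 12, 17, 19, 25, 35}, |A| = 10
Set B = {7, 19, 21, 22, 27, 28, 31, 33, 39}, |B| = 9
A ∩ B = {19}, |A ∩ B| = 1
|A ∪ B| = |A| + |B| - |A ∩ B| = 10 + 9 - 1 = 18

18


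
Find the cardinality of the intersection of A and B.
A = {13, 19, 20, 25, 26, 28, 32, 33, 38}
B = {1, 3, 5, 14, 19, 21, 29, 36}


Set A = {13, 19, 20, 25, 26, 28, 32, 33, 38}
Set B = {1, 3, 5, 14, 19, 21, 29, 36}
A ∩ B = {19}
|A ∩ B| = 1

1


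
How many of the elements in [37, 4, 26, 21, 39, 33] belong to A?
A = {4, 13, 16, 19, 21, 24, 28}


Set A = {4, 13, 16, 19, 21, 24, 28}
Candidates: [37, 4, 26, 21, 39, 33]
Check each candidate:
37 ∉ A, 4 ∈ A, 26 ∉ A, 21 ∈ A, 39 ∉ A, 33 ∉ A
Count of candidates in A: 2

2


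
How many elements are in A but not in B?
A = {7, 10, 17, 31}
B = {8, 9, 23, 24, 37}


Set A = {7, 10, 17, 31}
Set B = {8, 9, 23, 24, 37}
A \ B = {7, 10, 17, 31}
|A \ B| = 4

4


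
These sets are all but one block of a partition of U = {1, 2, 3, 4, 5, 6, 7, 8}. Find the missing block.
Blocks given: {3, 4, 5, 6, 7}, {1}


U = {1, 2, 3, 4, 5, 6, 7, 8}
Shown blocks: {3, 4, 5, 6, 7}, {1}
A partition's blocks are pairwise disjoint and cover U, so the missing block = U \ (union of shown blocks).
Union of shown blocks: {1, 3, 4, 5, 6, 7}
Missing block = U \ (union) = {2, 8}

{2, 8}


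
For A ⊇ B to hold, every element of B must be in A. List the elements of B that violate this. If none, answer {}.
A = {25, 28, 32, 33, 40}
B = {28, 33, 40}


Set A = {25, 28, 32, 33, 40}
Set B = {28, 33, 40}
Check each element of B against A:
28 ∈ A, 33 ∈ A, 40 ∈ A
Elements of B not in A: {}

{}


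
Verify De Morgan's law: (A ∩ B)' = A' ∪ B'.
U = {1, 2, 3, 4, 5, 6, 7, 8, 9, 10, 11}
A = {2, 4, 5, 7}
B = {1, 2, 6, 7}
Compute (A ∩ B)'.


U = {1, 2, 3, 4, 5, 6, 7, 8, 9, 10, 11}
A = {2, 4, 5, 7}, B = {1, 2, 6, 7}
A ∩ B = {2, 7}
(A ∩ B)' = U \ (A ∩ B) = {1, 3, 4, 5, 6, 8, 9, 10, 11}
Verification via A' ∪ B': A' = {1, 3, 6, 8, 9, 10, 11}, B' = {3, 4, 5, 8, 9, 10, 11}
A' ∪ B' = {1, 3, 4, 5, 6, 8, 9, 10, 11} ✓

{1, 3, 4, 5, 6, 8, 9, 10, 11}


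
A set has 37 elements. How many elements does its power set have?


The set has 37 elements.
The power set contains all possible subsets.
|P(A)| = 2^|A| = 2^37 = 137438953472

137438953472


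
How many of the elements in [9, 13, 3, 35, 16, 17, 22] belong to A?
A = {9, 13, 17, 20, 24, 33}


Set A = {9, 13, 17, 20, 24, 33}
Candidates: [9, 13, 3, 35, 16, 17, 22]
Check each candidate:
9 ∈ A, 13 ∈ A, 3 ∉ A, 35 ∉ A, 16 ∉ A, 17 ∈ A, 22 ∉ A
Count of candidates in A: 3

3


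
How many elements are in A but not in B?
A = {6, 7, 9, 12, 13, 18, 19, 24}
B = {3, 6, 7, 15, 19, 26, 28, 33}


Set A = {6, 7, 9, 12, 13, 18, 19, 24}
Set B = {3, 6, 7, 15, 19, 26, 28, 33}
A \ B = {9, 12, 13, 18, 24}
|A \ B| = 5

5


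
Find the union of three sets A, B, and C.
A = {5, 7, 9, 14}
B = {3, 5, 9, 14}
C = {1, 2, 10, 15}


Set A = {5, 7, 9, 14}
Set B = {3, 5, 9, 14}
Set C = {1, 2, 10, 15}
First, A ∪ B = {3, 5, 7, 9, 14}
Then, (A ∪ B) ∪ C = {1, 2, 3, 5, 7, 9, 10, 14, 15}

{1, 2, 3, 5, 7, 9, 10, 14, 15}


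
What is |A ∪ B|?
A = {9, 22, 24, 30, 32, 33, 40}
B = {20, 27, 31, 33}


Set A = {9, 22, 24, 30, 32, 33, 40}, |A| = 7
Set B = {20, 27, 31, 33}, |B| = 4
A ∩ B = {33}, |A ∩ B| = 1
|A ∪ B| = |A| + |B| - |A ∩ B| = 7 + 4 - 1 = 10

10


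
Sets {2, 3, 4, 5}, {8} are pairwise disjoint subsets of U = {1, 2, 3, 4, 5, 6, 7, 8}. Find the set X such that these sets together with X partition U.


U = {1, 2, 3, 4, 5, 6, 7, 8}
Shown blocks: {2, 3, 4, 5}, {8}
A partition's blocks are pairwise disjoint and cover U, so the missing block = U \ (union of shown blocks).
Union of shown blocks: {2, 3, 4, 5, 8}
Missing block = U \ (union) = {1, 6, 7}

{1, 6, 7}


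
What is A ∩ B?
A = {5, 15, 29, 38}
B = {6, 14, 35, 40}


Set A = {5, 15, 29, 38}
Set B = {6, 14, 35, 40}
A ∩ B includes only elements in both sets.
Check each element of A against B:
5 ✗, 15 ✗, 29 ✗, 38 ✗
A ∩ B = {}

{}


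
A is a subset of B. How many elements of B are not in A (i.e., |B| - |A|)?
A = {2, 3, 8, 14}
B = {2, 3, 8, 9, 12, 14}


Set A = {2, 3, 8, 14}, |A| = 4
Set B = {2, 3, 8, 9, 12, 14}, |B| = 6
Since A ⊆ B: B \ A = {9, 12}
|B| - |A| = 6 - 4 = 2

2


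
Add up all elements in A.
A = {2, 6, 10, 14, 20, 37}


Set A = {2, 6, 10, 14, 20, 37}
Sum = 2 + 6 + 10 + 14 + 20 + 37 = 89

89


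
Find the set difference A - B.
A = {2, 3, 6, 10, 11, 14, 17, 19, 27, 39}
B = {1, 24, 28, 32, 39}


Set A = {2, 3, 6, 10, 11, 14, 17, 19, 27, 39}
Set B = {1, 24, 28, 32, 39}
A \ B includes elements in A that are not in B.
Check each element of A:
2 (not in B, keep), 3 (not in B, keep), 6 (not in B, keep), 10 (not in B, keep), 11 (not in B, keep), 14 (not in B, keep), 17 (not in B, keep), 19 (not in B, keep), 27 (not in B, keep), 39 (in B, remove)
A \ B = {2, 3, 6, 10, 11, 14, 17, 19, 27}

{2, 3, 6, 10, 11, 14, 17, 19, 27}


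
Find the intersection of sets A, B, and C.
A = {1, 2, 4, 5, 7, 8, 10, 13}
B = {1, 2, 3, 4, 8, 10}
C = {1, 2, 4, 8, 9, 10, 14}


Set A = {1, 2, 4, 5, 7, 8, 10, 13}
Set B = {1, 2, 3, 4, 8, 10}
Set C = {1, 2, 4, 8, 9, 10, 14}
First, A ∩ B = {1, 2, 4, 8, 10}
Then, (A ∩ B) ∩ C = {1, 2, 4, 8, 10}

{1, 2, 4, 8, 10}


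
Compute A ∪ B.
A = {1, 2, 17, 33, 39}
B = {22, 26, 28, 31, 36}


Set A = {1, 2, 17, 33, 39}
Set B = {22, 26, 28, 31, 36}
A ∪ B includes all elements in either set.
Elements from A: {1, 2, 17, 33, 39}
Elements from B not already included: {22, 26, 28, 31, 36}
A ∪ B = {1, 2, 17, 22, 26, 28, 31, 33, 36, 39}

{1, 2, 17, 22, 26, 28, 31, 33, 36, 39}


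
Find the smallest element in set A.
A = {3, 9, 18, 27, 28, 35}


Set A = {3, 9, 18, 27, 28, 35}
Elements in ascending order: 3, 9, 18, 27, 28, 35
The smallest element is 3.

3


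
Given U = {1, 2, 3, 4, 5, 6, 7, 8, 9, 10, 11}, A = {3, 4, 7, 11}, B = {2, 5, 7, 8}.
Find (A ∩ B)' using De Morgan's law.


U = {1, 2, 3, 4, 5, 6, 7, 8, 9, 10, 11}
A = {3, 4, 7, 11}, B = {2, 5, 7, 8}
A ∩ B = {7}
(A ∩ B)' = U \ (A ∩ B) = {1, 2, 3, 4, 5, 6, 8, 9, 10, 11}
Verification via A' ∪ B': A' = {1, 2, 5, 6, 8, 9, 10}, B' = {1, 3, 4, 6, 9, 10, 11}
A' ∪ B' = {1, 2, 3, 4, 5, 6, 8, 9, 10, 11} ✓

{1, 2, 3, 4, 5, 6, 8, 9, 10, 11}


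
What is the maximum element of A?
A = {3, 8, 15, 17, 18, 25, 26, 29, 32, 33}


Set A = {3, 8, 15, 17, 18, 25, 26, 29, 32, 33}
Elements in ascending order: 3, 8, 15, 17, 18, 25, 26, 29, 32, 33
The largest element is 33.

33


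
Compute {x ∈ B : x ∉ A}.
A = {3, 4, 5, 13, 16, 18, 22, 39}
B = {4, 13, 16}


Set A = {3, 4, 5, 13, 16, 18, 22, 39}
Set B = {4, 13, 16}
Check each element of B against A:
4 ∈ A, 13 ∈ A, 16 ∈ A
Elements of B not in A: {}

{}


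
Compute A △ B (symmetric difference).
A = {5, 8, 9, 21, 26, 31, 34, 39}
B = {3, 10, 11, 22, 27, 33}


Set A = {5, 8, 9, 21, 26, 31, 34, 39}
Set B = {3, 10, 11, 22, 27, 33}
A △ B = (A \ B) ∪ (B \ A)
Elements in A but not B: {5, 8, 9, 21, 26, 31, 34, 39}
Elements in B but not A: {3, 10, 11, 22, 27, 33}
A △ B = {3, 5, 8, 9, 10, 11, 21, 22, 26, 27, 31, 33, 34, 39}

{3, 5, 8, 9, 10, 11, 21, 22, 26, 27, 31, 33, 34, 39}


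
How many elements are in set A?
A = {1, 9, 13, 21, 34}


Set A = {1, 9, 13, 21, 34}
Listing elements: 1, 9, 13, 21, 34
Counting: 5 elements
|A| = 5

5


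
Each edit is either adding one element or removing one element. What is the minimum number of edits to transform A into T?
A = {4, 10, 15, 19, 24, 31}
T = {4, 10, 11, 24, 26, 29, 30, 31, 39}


Set A = {4, 10, 15, 19, 24, 31}
Set T = {4, 10, 11, 24, 26, 29, 30, 31, 39}
Elements to remove from A (in A, not in T): {15, 19} → 2 removals
Elements to add to A (in T, not in A): {11, 26, 29, 30, 39} → 5 additions
Total edits = 2 + 5 = 7

7


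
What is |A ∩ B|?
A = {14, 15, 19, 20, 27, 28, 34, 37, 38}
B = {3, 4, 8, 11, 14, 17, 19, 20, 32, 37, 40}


Set A = {14, 15, 19, 20, 27, 28, 34, 37, 38}
Set B = {3, 4, 8, 11, 14, 17, 19, 20, 32, 37, 40}
A ∩ B = {14, 19, 20, 37}
|A ∩ B| = 4

4


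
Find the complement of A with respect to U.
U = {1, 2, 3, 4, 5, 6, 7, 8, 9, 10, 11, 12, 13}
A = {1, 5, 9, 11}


Universal set U = {1, 2, 3, 4, 5, 6, 7, 8, 9, 10, 11, 12, 13}
Set A = {1, 5, 9, 11}
A' = U \ A = elements in U but not in A
Checking each element of U:
1 (in A, exclude), 2 (not in A, include), 3 (not in A, include), 4 (not in A, include), 5 (in A, exclude), 6 (not in A, include), 7 (not in A, include), 8 (not in A, include), 9 (in A, exclude), 10 (not in A, include), 11 (in A, exclude), 12 (not in A, include), 13 (not in A, include)
A' = {2, 3, 4, 6, 7, 8, 10, 12, 13}

{2, 3, 4, 6, 7, 8, 10, 12, 13}


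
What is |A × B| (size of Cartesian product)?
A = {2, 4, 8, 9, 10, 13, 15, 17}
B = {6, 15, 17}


Set A = {2, 4, 8, 9, 10, 13, 15, 17} has 8 elements.
Set B = {6, 15, 17} has 3 elements.
|A × B| = |A| × |B| = 8 × 3 = 24

24


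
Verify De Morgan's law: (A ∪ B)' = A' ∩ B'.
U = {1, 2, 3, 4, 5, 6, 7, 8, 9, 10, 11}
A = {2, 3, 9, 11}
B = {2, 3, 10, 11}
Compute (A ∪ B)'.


U = {1, 2, 3, 4, 5, 6, 7, 8, 9, 10, 11}
A = {2, 3, 9, 11}, B = {2, 3, 10, 11}
A ∪ B = {2, 3, 9, 10, 11}
(A ∪ B)' = U \ (A ∪ B) = {1, 4, 5, 6, 7, 8}
Verification via A' ∩ B': A' = {1, 4, 5, 6, 7, 8, 10}, B' = {1, 4, 5, 6, 7, 8, 9}
A' ∩ B' = {1, 4, 5, 6, 7, 8} ✓

{1, 4, 5, 6, 7, 8}


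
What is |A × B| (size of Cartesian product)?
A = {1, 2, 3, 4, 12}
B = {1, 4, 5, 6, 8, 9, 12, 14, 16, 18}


Set A = {1, 2, 3, 4, 12} has 5 elements.
Set B = {1, 4, 5, 6, 8, 9, 12, 14, 16, 18} has 10 elements.
|A × B| = |A| × |B| = 5 × 10 = 50

50


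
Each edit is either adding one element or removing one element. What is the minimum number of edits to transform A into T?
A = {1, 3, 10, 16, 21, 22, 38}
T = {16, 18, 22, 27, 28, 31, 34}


Set A = {1, 3, 10, 16, 21, 22, 38}
Set T = {16, 18, 22, 27, 28, 31, 34}
Elements to remove from A (in A, not in T): {1, 3, 10, 21, 38} → 5 removals
Elements to add to A (in T, not in A): {18, 27, 28, 31, 34} → 5 additions
Total edits = 5 + 5 = 10

10


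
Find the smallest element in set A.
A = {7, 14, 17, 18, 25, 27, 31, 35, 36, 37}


Set A = {7, 14, 17, 18, 25, 27, 31, 35, 36, 37}
Elements in ascending order: 7, 14, 17, 18, 25, 27, 31, 35, 36, 37
The smallest element is 7.

7


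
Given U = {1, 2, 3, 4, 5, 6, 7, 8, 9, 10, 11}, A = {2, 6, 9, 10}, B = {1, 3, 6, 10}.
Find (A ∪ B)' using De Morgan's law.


U = {1, 2, 3, 4, 5, 6, 7, 8, 9, 10, 11}
A = {2, 6, 9, 10}, B = {1, 3, 6, 10}
A ∪ B = {1, 2, 3, 6, 9, 10}
(A ∪ B)' = U \ (A ∪ B) = {4, 5, 7, 8, 11}
Verification via A' ∩ B': A' = {1, 3, 4, 5, 7, 8, 11}, B' = {2, 4, 5, 7, 8, 9, 11}
A' ∩ B' = {4, 5, 7, 8, 11} ✓

{4, 5, 7, 8, 11}


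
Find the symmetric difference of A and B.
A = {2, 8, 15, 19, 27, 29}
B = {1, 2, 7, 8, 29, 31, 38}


Set A = {2, 8, 15, 19, 27, 29}
Set B = {1, 2, 7, 8, 29, 31, 38}
A △ B = (A \ B) ∪ (B \ A)
Elements in A but not B: {15, 19, 27}
Elements in B but not A: {1, 7, 31, 38}
A △ B = {1, 7, 15, 19, 27, 31, 38}

{1, 7, 15, 19, 27, 31, 38}


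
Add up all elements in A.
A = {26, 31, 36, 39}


Set A = {26, 31, 36, 39}
Sum = 26 + 31 + 36 + 39 = 132

132


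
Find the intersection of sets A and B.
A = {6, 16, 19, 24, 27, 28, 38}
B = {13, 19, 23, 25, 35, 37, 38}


Set A = {6, 16, 19, 24, 27, 28, 38}
Set B = {13, 19, 23, 25, 35, 37, 38}
A ∩ B includes only elements in both sets.
Check each element of A against B:
6 ✗, 16 ✗, 19 ✓, 24 ✗, 27 ✗, 28 ✗, 38 ✓
A ∩ B = {19, 38}

{19, 38}


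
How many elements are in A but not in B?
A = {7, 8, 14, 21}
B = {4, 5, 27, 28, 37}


Set A = {7, 8, 14, 21}
Set B = {4, 5, 27, 28, 37}
A \ B = {7, 8, 14, 21}
|A \ B| = 4

4


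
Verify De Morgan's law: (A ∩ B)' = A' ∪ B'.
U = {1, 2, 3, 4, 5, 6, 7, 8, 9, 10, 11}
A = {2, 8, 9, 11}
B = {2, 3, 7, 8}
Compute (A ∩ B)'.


U = {1, 2, 3, 4, 5, 6, 7, 8, 9, 10, 11}
A = {2, 8, 9, 11}, B = {2, 3, 7, 8}
A ∩ B = {2, 8}
(A ∩ B)' = U \ (A ∩ B) = {1, 3, 4, 5, 6, 7, 9, 10, 11}
Verification via A' ∪ B': A' = {1, 3, 4, 5, 6, 7, 10}, B' = {1, 4, 5, 6, 9, 10, 11}
A' ∪ B' = {1, 3, 4, 5, 6, 7, 9, 10, 11} ✓

{1, 3, 4, 5, 6, 7, 9, 10, 11}


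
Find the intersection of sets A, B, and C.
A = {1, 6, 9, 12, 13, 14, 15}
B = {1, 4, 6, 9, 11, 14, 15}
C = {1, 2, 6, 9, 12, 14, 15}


Set A = {1, 6, 9, 12, 13, 14, 15}
Set B = {1, 4, 6, 9, 11, 14, 15}
Set C = {1, 2, 6, 9, 12, 14, 15}
First, A ∩ B = {1, 6, 9, 14, 15}
Then, (A ∩ B) ∩ C = {1, 6, 9, 14, 15}

{1, 6, 9, 14, 15}


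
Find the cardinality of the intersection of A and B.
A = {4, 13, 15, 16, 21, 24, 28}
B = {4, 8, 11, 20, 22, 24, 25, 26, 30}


Set A = {4, 13, 15, 16, 21, 24, 28}
Set B = {4, 8, 11, 20, 22, 24, 25, 26, 30}
A ∩ B = {4, 24}
|A ∩ B| = 2

2


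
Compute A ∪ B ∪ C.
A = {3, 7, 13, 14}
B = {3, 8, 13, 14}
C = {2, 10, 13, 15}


Set A = {3, 7, 13, 14}
Set B = {3, 8, 13, 14}
Set C = {2, 10, 13, 15}
First, A ∪ B = {3, 7, 8, 13, 14}
Then, (A ∪ B) ∪ C = {2, 3, 7, 8, 10, 13, 14, 15}

{2, 3, 7, 8, 10, 13, 14, 15}


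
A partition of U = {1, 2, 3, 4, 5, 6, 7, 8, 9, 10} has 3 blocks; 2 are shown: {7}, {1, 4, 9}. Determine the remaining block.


U = {1, 2, 3, 4, 5, 6, 7, 8, 9, 10}
Shown blocks: {7}, {1, 4, 9}
A partition's blocks are pairwise disjoint and cover U, so the missing block = U \ (union of shown blocks).
Union of shown blocks: {1, 4, 7, 9}
Missing block = U \ (union) = {2, 3, 5, 6, 8, 10}

{2, 3, 5, 6, 8, 10}


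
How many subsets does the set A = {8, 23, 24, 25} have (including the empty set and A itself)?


Set A = {8, 23, 24, 25}
|A| = 4
The power set P(A) contains all subsets of A.
|P(A)| = 2^|A| = 2^4 = 16

16


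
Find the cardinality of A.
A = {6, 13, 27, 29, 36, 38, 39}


Set A = {6, 13, 27, 29, 36, 38, 39}
Listing elements: 6, 13, 27, 29, 36, 38, 39
Counting: 7 elements
|A| = 7

7


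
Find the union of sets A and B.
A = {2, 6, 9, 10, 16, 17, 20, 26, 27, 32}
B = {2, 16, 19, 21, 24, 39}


Set A = {2, 6, 9, 10, 16, 17, 20, 26, 27, 32}
Set B = {2, 16, 19, 21, 24, 39}
A ∪ B includes all elements in either set.
Elements from A: {2, 6, 9, 10, 16, 17, 20, 26, 27, 32}
Elements from B not already included: {19, 21, 24, 39}
A ∪ B = {2, 6, 9, 10, 16, 17, 19, 20, 21, 24, 26, 27, 32, 39}

{2, 6, 9, 10, 16, 17, 19, 20, 21, 24, 26, 27, 32, 39}
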